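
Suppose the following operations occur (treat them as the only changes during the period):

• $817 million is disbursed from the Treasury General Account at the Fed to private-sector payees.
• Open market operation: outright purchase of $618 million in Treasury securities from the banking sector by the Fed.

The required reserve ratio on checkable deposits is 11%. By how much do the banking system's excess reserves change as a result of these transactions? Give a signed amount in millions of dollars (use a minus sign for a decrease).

+$1345.13 million

Government spending $817 million: reserves +$817M, deposits +$817M.
OMO purchase (from banks) $618 million: reserves +$618M, deposits 0.
Totals: Δreserves = +$1435M, Δdeposits = +$817M.
Δrequired reserves = 11% × +$817M = +$89.87M.
Δexcess reserves = Δreserves − Δrequired = +$1435M − (+$89.87M) = +$1345.13 million.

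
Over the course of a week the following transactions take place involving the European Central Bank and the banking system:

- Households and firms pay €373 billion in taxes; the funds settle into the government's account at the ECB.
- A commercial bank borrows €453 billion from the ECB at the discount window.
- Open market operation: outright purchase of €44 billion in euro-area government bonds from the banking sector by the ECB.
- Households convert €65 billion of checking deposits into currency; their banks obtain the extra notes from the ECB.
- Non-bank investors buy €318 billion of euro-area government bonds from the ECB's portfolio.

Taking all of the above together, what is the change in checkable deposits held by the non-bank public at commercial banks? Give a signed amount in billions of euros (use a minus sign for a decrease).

ECB balance sheet:
  Assets:      Securities −€274B, Loans to banks +€453B
  Liabilities: Bank reserves −€259B, Currency in circulation +€65B, Government deposits +€373B
Commercial banking system:
  Assets:      Reserves at CB −€259B, Securities −€44B
  Liabilities: Checkable deposits −€756B, Borrowings from CB +€453B
So the change in checkable deposits held by the non-bank public at commercial banks is -€756 billion.

-€756 billion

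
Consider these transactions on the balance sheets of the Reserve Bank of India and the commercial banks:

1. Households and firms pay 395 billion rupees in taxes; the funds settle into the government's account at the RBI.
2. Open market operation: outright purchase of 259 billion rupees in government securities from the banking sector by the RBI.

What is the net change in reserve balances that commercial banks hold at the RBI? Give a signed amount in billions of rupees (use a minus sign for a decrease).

-136 billion

RBI balance sheet:
  Assets:      Securities +259B
  Liabilities: Bank reserves −136B, Government deposits +395B
Commercial banking system:
  Assets:      Reserves at CB −136B, Securities −259B
  Liabilities: Checkable deposits −395B
So the change in reserve balances that commercial banks hold at the RBI is -136 billion.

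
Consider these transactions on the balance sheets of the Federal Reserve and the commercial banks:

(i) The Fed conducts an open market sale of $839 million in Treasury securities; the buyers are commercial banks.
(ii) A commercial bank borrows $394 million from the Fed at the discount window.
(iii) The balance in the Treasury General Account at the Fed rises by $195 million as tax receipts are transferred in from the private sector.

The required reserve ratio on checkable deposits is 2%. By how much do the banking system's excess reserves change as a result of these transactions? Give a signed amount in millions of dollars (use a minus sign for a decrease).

-$636.1 million

OMO sale (to banks) $839 million: reserves −$839M, deposits 0.
Discount-window loan $394 million: reserves +$394M, deposits 0.
Government account inflow $195 million: reserves −$195M, deposits −$195M.
Totals: Δreserves = −$640M, Δdeposits = −$195M.
Δrequired reserves = 2% × −$195M = −$3.9M.
Δexcess reserves = Δreserves − Δrequired = −$640M − (−$3.9M) = -$636.1 million.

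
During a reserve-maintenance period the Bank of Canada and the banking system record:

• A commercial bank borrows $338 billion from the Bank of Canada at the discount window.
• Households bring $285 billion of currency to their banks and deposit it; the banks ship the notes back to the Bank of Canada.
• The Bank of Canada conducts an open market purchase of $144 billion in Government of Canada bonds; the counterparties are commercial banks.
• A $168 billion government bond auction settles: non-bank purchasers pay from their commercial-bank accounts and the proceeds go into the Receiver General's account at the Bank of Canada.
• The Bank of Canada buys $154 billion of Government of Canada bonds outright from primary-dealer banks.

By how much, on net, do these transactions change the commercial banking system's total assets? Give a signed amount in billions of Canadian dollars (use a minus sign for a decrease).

Bank of Canada balance sheet:
  Assets:      Securities +$298B, Loans to banks +$338B
  Liabilities: Bank reserves +$753B, Currency in circulation −$285B, Government deposits +$168B
Commercial banking system:
  Assets:      Reserves at CB +$753B, Securities −$298B
  Liabilities: Checkable deposits +$117B, Borrowings from CB +$338B
Change in total bank assets = +$455 billion.

+$455 billion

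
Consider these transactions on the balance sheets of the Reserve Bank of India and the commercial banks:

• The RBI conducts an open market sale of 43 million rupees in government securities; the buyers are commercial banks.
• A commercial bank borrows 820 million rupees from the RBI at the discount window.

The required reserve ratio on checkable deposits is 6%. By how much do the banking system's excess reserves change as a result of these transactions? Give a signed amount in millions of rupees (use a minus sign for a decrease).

OMO sale (to banks) 43 million rupees: reserves −43M, deposits 0.
Discount-window loan 820 million rupees: reserves +820M, deposits 0.
Totals: Δreserves = +777M, Δdeposits = 0.
Δrequired reserves = 6% × 0 = 0.
Δexcess reserves = Δreserves − Δrequired = +777M − (0) = +777 million.

+777 million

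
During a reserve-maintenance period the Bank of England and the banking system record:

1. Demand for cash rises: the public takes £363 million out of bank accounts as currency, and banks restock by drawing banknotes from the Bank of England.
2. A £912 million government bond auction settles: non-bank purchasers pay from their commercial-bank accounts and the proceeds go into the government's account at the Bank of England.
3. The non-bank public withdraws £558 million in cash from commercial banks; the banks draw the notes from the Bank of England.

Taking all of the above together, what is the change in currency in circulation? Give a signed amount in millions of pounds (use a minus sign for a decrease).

+£921 million

Bank of England balance sheet:
  Assets:      no change
  Liabilities: Bank reserves −£1833M, Currency in circulation +£921M, Government deposits +£912M
Commercial banking system:
  Assets:      Reserves at CB −£1833M
  Liabilities: Checkable deposits −£1833M
So the change in currency in circulation is +£921 million.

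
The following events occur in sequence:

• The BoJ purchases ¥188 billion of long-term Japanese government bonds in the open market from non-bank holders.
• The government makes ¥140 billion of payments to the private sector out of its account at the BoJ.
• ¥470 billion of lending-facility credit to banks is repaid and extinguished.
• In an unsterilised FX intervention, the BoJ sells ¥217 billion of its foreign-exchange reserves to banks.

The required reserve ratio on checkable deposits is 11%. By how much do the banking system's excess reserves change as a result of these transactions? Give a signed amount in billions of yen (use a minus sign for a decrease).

-¥395.08 billion

Asset purchase (from non-banks) ¥188 billion: reserves +¥188B, deposits +¥188B.
Government spending ¥140 billion: reserves +¥140B, deposits +¥140B.
Discount-window repayment ¥470 billion: reserves −¥470B, deposits 0.
FX sale ¥217 billion: reserves −¥217B, deposits 0.
Totals: Δreserves = −¥359B, Δdeposits = +¥328B.
Δrequired reserves = 11% × +¥328B = +¥36.08B.
Δexcess reserves = Δreserves − Δrequired = −¥359B − (+¥36.08B) = -¥395.08 billion.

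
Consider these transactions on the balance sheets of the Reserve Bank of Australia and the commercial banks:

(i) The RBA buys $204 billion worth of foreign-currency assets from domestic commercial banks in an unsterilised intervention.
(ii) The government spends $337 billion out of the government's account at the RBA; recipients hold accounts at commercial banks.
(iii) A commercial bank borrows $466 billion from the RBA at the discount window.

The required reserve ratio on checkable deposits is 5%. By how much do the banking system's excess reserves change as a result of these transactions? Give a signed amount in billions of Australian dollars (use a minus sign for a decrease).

+$990.15 billion

FX purchase $204 billion: reserves +$204B, deposits 0.
Government spending $337 billion: reserves +$337B, deposits +$337B.
Discount-window loan $466 billion: reserves +$466B, deposits 0.
Totals: Δreserves = +$1007B, Δdeposits = +$337B.
Δrequired reserves = 5% × +$337B = +$16.85B.
Δexcess reserves = Δreserves − Δrequired = +$1007B − (+$16.85B) = +$990.15 billion.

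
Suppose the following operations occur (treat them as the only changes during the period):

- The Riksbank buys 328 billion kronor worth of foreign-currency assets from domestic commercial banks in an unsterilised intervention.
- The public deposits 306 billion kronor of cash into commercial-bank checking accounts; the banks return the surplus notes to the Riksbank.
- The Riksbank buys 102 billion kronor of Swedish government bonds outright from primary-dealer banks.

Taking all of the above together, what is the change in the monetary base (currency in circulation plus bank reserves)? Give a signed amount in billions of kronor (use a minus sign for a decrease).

+430 billion

FX purchase 328 billion kronor: Riksbank balance sheet expands → +328B.
Currency deposit 306 billion kronor: just a shift between currency and reserves — both are base money → 0.
OMO purchase (from banks) 102 billion kronor: Riksbank balance sheet expands → +102B.
Net: 328 + 0 + 102 = +430 billion.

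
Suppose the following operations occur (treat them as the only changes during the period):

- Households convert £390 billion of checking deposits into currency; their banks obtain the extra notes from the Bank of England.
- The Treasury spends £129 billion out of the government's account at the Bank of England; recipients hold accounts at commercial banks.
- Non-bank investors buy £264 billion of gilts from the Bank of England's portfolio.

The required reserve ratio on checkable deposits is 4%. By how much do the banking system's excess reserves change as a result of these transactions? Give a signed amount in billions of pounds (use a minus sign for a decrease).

Currency withdrawal £390 billion: reserves −£390B, deposits −£390B.
Government spending £129 billion: reserves +£129B, deposits +£129B.
Asset sale (to non-banks) £264 billion: reserves −£264B, deposits −£264B.
Totals: Δreserves = −£525B, Δdeposits = −£525B.
Δrequired reserves = 4% × −£525B = −£21B.
Δexcess reserves = Δreserves − Δrequired = −£525B − (−£21B) = -£504 billion.

-£504 billion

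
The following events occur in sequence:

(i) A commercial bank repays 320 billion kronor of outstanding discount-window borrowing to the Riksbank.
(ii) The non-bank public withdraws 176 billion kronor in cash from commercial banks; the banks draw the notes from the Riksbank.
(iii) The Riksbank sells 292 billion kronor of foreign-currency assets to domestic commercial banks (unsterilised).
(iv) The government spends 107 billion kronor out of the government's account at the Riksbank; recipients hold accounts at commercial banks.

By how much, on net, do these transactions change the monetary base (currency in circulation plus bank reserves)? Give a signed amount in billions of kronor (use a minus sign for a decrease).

-505 billion

Riksbank balance sheet:
  Assets:      Loans to banks −320B, Foreign assets −292B
  Liabilities: Bank reserves −681B, Currency in circulation +176B, Government deposits −107B
Monetary base = currency + reserves: +176B + (−681B) = -505 billion.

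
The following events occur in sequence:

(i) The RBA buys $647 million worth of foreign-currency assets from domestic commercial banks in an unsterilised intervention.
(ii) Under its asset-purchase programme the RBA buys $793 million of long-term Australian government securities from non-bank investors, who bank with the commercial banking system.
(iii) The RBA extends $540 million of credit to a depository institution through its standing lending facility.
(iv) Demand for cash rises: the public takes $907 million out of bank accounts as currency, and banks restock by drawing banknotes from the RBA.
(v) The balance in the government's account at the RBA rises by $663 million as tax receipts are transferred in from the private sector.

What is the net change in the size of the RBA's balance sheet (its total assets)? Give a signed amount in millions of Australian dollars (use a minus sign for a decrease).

RBA balance sheet:
  Assets:      Securities +$793M, Loans to banks +$540M, Foreign assets +$647M
  Liabilities: Bank reserves +$410M, Currency in circulation +$907M, Government deposits +$663M
Change in total RBA assets = +$1980 million.

+$1980 million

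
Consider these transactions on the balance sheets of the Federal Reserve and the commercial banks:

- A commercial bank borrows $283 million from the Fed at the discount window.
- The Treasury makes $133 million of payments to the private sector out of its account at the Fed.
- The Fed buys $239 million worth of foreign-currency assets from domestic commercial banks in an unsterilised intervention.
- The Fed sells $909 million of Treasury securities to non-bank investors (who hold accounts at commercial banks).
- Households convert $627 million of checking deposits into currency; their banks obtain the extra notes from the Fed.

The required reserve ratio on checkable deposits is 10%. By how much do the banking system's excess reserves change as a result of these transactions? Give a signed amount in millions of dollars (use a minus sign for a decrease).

-$740.7 million

Discount-window loan $283 million: reserves +$283M, deposits 0.
Government spending $133 million: reserves +$133M, deposits +$133M.
FX purchase $239 million: reserves +$239M, deposits 0.
Asset sale (to non-banks) $909 million: reserves −$909M, deposits −$909M.
Currency withdrawal $627 million: reserves −$627M, deposits −$627M.
Totals: Δreserves = −$881M, Δdeposits = −$1403M.
Δrequired reserves = 10% × −$1403M = −$140.3M.
Δexcess reserves = Δreserves − Δrequired = −$881M − (−$140.3M) = -$740.7 million.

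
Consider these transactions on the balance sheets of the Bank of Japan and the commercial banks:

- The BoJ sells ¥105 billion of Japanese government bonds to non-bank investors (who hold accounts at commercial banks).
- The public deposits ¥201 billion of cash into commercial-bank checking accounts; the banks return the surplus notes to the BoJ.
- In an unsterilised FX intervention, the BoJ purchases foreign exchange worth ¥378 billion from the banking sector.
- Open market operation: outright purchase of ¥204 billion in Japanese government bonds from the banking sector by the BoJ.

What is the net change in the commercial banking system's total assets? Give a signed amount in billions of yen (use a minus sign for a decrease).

BoJ balance sheet:
  Assets:      Securities +¥99B, Foreign assets +¥378B
  Liabilities: Bank reserves +¥678B, Currency in circulation −¥201B
Commercial banking system:
  Assets:      Reserves at CB +¥678B, Securities −¥204B, Foreign assets −¥378B
  Liabilities: Checkable deposits +¥96B
Change in total bank assets = +¥96 billion.

+¥96 billion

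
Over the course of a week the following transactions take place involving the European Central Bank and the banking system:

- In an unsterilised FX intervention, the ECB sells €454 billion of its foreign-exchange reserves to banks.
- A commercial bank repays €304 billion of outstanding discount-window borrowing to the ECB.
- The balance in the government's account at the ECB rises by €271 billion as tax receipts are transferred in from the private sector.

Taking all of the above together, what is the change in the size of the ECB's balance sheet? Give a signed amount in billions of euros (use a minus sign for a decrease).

-€758 billion

FX sale €454 billion: an ECB asset is shed → −€454B.
Discount-window repayment €304 billion: an ECB asset is shed → −€304B.
Government account inflow €271 billion: only the composition of liabilities changes → 0.
Net: −454 − 304 + 0 = -€758 billion.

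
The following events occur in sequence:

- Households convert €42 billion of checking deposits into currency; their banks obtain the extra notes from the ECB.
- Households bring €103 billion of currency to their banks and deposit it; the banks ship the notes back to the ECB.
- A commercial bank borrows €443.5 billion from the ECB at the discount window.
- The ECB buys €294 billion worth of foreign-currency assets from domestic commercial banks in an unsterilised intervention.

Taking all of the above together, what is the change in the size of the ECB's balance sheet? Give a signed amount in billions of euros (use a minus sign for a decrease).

ECB balance sheet:
  Assets:      Loans to banks +€443.5B, Foreign assets +€294B
  Liabilities: Bank reserves +€798.5B, Currency in circulation −€61B
Change in total ECB assets = +€737.5 billion.

+€737.5 billion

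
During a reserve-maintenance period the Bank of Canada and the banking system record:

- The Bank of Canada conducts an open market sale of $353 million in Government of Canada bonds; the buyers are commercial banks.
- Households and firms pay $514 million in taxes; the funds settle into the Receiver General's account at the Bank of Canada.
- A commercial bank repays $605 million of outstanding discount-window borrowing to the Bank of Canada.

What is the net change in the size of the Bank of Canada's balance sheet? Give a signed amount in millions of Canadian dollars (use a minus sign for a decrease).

OMO sale (to banks) $353 million: a Bank of Canada asset is shed → −$353M.
Government account inflow $514 million: only the composition of liabilities changes → 0.
Discount-window repayment $605 million: a Bank of Canada asset is shed → −$605M.
Net: −353 + 0 − 605 = -$958 million.

-$958 million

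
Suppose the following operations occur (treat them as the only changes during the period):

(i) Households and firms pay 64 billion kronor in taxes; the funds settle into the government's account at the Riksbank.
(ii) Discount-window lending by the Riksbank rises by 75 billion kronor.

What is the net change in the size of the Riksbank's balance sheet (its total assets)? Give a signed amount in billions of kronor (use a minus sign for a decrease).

+75 billion

Riksbank balance sheet:
  Assets:      Loans to banks +75B
  Liabilities: Bank reserves +11B, Government deposits +64B
Commercial banking system:
  Assets:      Reserves at CB +11B
  Liabilities: Checkable deposits −64B, Borrowings from CB +75B
Change in total Riksbank assets = +75 billion.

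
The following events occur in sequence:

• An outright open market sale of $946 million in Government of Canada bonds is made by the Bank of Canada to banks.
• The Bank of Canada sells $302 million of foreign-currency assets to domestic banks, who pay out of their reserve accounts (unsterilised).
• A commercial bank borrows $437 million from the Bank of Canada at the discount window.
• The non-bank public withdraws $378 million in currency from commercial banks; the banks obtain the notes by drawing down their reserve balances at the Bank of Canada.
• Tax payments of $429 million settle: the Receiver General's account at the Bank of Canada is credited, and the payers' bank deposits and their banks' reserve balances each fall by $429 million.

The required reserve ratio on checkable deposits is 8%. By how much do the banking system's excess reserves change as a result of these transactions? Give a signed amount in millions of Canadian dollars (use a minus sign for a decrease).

OMO sale (to banks) $946 million: reserves −$946M, deposits 0.
FX sale $302 million: reserves −$302M, deposits 0.
Discount-window loan $437 million: reserves +$437M, deposits 0.
Currency withdrawal $378 million: reserves −$378M, deposits −$378M.
Government account inflow $429 million: reserves −$429M, deposits −$429M.
Totals: Δreserves = −$1618M, Δdeposits = −$807M.
Δrequired reserves = 8% × −$807M = −$64.56M.
Δexcess reserves = Δreserves − Δrequired = −$1618M − (−$64.56M) = -$1553.44 million.

-$1553.44 million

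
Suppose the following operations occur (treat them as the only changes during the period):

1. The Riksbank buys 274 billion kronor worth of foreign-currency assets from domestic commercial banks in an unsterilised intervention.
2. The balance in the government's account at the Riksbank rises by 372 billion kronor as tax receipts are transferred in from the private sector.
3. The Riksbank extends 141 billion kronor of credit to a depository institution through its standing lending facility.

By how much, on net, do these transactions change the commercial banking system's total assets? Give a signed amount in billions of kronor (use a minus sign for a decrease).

-231 billion

FX purchase 274 billion kronor: just an asset swap on bank balance sheets → 0.
Government account inflow 372 billion kronor: bank balance sheets shrink → −372B.
Discount-window loan 141 billion kronor: bank balance sheets expand → +141B.
Net: 0 − 372 + 141 = -231 billion.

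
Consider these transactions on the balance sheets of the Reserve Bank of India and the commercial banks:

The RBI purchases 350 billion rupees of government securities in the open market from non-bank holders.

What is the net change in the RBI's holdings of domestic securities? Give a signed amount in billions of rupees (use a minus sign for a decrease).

+350 billion

Asset purchase (from non-banks) 350 billion rupees: securities added to the RBI's portfolio → +350B.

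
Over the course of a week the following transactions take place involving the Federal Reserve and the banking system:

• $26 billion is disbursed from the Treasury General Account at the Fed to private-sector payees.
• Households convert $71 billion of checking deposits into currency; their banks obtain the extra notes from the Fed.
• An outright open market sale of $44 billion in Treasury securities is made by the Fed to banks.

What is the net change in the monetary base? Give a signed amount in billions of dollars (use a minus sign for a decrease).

Fed balance sheet:
  Assets:      Securities −$44B
  Liabilities: Bank reserves −$89B, Currency in circulation +$71B, Government deposits −$26B
Monetary base = currency + reserves: +$71B + (−$89B) = -$18 billion.

-$18 billion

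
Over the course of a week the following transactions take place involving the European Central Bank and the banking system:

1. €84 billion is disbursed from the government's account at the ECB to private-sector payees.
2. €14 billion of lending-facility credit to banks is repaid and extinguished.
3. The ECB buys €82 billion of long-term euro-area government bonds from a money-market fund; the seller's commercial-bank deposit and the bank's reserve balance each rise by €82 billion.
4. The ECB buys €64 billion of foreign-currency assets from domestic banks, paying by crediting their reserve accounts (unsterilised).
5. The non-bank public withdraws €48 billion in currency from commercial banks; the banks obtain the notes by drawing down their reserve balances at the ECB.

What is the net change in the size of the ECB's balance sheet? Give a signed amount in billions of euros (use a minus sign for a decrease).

+€132 billion

ECB balance sheet:
  Assets:      Securities +€82B, Loans to banks −€14B, Foreign assets +€64B
  Liabilities: Bank reserves +€168B, Currency in circulation +€48B, Government deposits −€84B
Change in total ECB assets = +€132 billion.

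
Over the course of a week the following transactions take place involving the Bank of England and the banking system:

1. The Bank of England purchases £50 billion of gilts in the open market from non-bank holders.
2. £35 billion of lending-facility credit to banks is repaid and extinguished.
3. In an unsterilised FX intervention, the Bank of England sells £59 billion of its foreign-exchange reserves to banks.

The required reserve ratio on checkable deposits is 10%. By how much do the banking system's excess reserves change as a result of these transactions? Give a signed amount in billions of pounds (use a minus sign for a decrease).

-£49 billion

Asset purchase (from non-banks) £50 billion: reserves +£50B, deposits +£50B.
Discount-window repayment £35 billion: reserves −£35B, deposits 0.
FX sale £59 billion: reserves −£59B, deposits 0.
Totals: Δreserves = −£44B, Δdeposits = +£50B.
Δrequired reserves = 10% × +£50B = +£5B.
Δexcess reserves = Δreserves − Δrequired = −£44B − (+£5B) = -£49 billion.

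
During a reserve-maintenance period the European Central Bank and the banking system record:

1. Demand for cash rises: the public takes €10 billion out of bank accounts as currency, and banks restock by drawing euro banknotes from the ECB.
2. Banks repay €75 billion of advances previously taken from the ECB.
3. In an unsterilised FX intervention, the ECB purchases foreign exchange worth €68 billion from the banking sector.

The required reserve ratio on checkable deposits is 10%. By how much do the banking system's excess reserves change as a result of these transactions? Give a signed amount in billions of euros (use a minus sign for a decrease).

-€16 billion

Currency withdrawal €10 billion: reserves −€10B, deposits −€10B.
Discount-window repayment €75 billion: reserves −€75B, deposits 0.
FX purchase €68 billion: reserves +€68B, deposits 0.
Totals: Δreserves = −€17B, Δdeposits = −€10B.
Δrequired reserves = 10% × −€10B = −€1B.
Δexcess reserves = Δreserves − Δrequired = −€17B − (−€1B) = -€16 billion.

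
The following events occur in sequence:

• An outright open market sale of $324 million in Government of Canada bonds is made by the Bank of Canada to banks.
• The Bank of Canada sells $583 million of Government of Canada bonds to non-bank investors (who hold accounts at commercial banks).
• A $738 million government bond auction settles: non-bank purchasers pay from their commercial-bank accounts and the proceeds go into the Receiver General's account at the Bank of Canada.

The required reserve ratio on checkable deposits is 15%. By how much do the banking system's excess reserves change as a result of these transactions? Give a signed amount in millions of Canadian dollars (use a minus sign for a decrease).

-$1446.85 million

OMO sale (to banks) $324 million: reserves −$324M, deposits 0.
Asset sale (to non-banks) $583 million: reserves −$583M, deposits −$583M.
Government account inflow $738 million: reserves −$738M, deposits −$738M.
Totals: Δreserves = −$1645M, Δdeposits = −$1321M.
Δrequired reserves = 15% × −$1321M = −$198.15M.
Δexcess reserves = Δreserves − Δrequired = −$1645M − (−$198.15M) = -$1446.85 million.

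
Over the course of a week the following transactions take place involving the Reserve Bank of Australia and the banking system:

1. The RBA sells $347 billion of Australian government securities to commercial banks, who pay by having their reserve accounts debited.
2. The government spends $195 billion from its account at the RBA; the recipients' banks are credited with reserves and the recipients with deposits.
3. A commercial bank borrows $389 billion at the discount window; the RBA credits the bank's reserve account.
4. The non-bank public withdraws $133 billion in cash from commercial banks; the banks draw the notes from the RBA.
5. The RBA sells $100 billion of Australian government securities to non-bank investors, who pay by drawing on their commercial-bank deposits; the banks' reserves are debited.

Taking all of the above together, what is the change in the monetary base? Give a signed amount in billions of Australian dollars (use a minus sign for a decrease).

RBA balance sheet:
  Assets:      Securities −$447B, Loans to banks +$389B
  Liabilities: Bank reserves +$4B, Currency in circulation +$133B, Government deposits −$195B
Monetary base = currency + reserves: +$133B + (+$4B) = +$137 billion.

+$137 billion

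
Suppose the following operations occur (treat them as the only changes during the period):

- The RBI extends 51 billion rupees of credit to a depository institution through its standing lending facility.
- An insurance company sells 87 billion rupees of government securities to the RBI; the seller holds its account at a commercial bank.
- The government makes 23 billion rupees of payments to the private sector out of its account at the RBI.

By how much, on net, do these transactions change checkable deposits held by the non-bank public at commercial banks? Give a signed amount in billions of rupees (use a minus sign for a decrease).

RBI balance sheet:
  Assets:      Securities +87B, Loans to banks +51B
  Liabilities: Bank reserves +161B, Government deposits −23B
Commercial banking system:
  Assets:      Reserves at CB +161B
  Liabilities: Checkable deposits +110B, Borrowings from CB +51B
So the change in checkable deposits held by the non-bank public at commercial banks is +110 billion.

+110 billion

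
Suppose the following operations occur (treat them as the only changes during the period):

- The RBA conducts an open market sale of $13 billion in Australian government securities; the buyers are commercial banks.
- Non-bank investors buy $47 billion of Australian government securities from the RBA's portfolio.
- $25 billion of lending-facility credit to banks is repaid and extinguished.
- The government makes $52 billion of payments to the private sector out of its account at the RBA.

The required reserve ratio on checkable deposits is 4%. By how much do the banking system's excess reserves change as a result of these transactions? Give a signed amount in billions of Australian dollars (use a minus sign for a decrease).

OMO sale (to banks) $13 billion: reserves −$13B, deposits 0.
Asset sale (to non-banks) $47 billion: reserves −$47B, deposits −$47B.
Discount-window repayment $25 billion: reserves −$25B, deposits 0.
Government spending $52 billion: reserves +$52B, deposits +$52B.
Totals: Δreserves = −$33B, Δdeposits = +$5B.
Δrequired reserves = 4% × +$5B = +$0.2B.
Δexcess reserves = Δreserves − Δrequired = −$33B − (+$0.2B) = -$33.2 billion.

-$33.2 billion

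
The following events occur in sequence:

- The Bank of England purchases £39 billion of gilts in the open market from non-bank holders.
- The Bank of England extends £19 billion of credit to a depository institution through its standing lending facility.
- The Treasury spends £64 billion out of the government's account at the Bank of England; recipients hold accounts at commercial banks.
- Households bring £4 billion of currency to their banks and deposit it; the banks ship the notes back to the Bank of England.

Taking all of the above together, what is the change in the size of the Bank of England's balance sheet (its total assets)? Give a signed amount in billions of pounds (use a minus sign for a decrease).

Bank of England balance sheet:
  Assets:      Securities +£39B, Loans to banks +£19B
  Liabilities: Bank reserves +£126B, Currency in circulation −£4B, Government deposits −£64B
Commercial banking system:
  Assets:      Reserves at CB +£126B
  Liabilities: Checkable deposits +£107B, Borrowings from CB +£19B
Change in total Bank of England assets = +£58 billion.

+£58 billion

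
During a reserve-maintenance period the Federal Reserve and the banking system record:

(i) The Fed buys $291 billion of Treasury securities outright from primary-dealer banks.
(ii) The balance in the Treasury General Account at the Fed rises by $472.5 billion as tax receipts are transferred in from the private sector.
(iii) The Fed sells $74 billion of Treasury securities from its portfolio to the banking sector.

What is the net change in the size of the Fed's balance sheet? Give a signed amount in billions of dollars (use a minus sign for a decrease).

+$217 billion

Fed balance sheet:
  Assets:      Securities +$217B
  Liabilities: Bank reserves −$255.5B, Government deposits +$472.5B
Commercial banking system:
  Assets:      Reserves at CB −$255.5B, Securities −$217B
  Liabilities: Checkable deposits −$472.5B
Change in total Fed assets = +$217 billion.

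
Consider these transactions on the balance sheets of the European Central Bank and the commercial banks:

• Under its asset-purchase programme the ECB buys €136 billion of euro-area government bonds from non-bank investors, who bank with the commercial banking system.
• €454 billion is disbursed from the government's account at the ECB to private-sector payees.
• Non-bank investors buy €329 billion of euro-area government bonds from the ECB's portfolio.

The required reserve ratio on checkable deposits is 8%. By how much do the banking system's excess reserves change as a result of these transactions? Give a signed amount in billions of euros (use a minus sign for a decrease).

Asset purchase (from non-banks) €136 billion: reserves +€136B, deposits +€136B.
Government spending €454 billion: reserves +€454B, deposits +€454B.
Asset sale (to non-banks) €329 billion: reserves −€329B, deposits −€329B.
Totals: Δreserves = +€261B, Δdeposits = +€261B.
Δrequired reserves = 8% × +€261B = +€20.88B.
Δexcess reserves = Δreserves − Δrequired = +€261B − (+€20.88B) = +€240.12 billion.

+€240.12 billion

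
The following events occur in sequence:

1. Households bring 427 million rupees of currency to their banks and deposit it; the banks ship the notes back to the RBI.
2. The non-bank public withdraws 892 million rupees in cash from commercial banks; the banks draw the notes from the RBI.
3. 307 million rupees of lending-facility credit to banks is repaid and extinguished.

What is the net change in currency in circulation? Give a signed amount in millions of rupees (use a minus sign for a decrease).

+465 million

RBI balance sheet:
  Assets:      Loans to banks −307M
  Liabilities: Bank reserves −772M, Currency in circulation +465M
Commercial banking system:
  Assets:      Reserves at CB −772M
  Liabilities: Checkable deposits −465M, Borrowings from CB −307M
So the change in currency in circulation is +465 million.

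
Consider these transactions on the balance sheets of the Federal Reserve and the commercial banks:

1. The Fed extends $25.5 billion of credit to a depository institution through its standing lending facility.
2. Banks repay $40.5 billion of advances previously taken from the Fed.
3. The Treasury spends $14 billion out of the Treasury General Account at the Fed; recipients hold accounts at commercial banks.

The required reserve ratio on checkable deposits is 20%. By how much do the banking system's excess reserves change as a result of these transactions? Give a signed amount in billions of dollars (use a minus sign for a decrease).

-$3.8 billion

Discount-window loan $25.5 billion: reserves +$25.5B, deposits 0.
Discount-window repayment $40.5 billion: reserves −$40.5B, deposits 0.
Government spending $14 billion: reserves +$14B, deposits +$14B.
Totals: Δreserves = −$1B, Δdeposits = +$14B.
Δrequired reserves = 20% × +$14B = +$2.8B.
Δexcess reserves = Δreserves − Δrequired = −$1B − (+$2.8B) = -$3.8 billion.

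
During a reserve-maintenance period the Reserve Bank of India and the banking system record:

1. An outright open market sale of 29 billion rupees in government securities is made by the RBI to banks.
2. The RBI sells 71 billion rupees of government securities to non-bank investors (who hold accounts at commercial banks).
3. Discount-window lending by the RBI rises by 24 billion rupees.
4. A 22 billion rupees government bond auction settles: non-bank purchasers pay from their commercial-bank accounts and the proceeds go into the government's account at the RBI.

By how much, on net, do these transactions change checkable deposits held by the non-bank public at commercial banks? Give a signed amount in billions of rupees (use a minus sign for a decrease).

RBI balance sheet:
  Assets:      Securities −100B, Loans to banks +24B
  Liabilities: Bank reserves −98B, Government deposits +22B
Commercial banking system:
  Assets:      Reserves at CB −98B, Securities +29B
  Liabilities: Checkable deposits −93B, Borrowings from CB +24B
So the change in checkable deposits held by the non-bank public at commercial banks is -93 billion.

-93 billion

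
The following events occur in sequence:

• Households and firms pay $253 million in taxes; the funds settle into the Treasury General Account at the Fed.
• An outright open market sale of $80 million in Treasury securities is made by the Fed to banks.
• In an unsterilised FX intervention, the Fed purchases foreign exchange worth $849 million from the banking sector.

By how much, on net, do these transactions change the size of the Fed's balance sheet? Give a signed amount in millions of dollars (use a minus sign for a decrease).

+$769 million

Government account inflow $253 million: only the composition of liabilities changes → 0.
OMO sale (to banks) $80 million: a Fed asset is shed → −$80M.
FX purchase $849 million: a Fed asset is acquired → +$849M.
Net: 0 − 80 + 849 = +$769 million.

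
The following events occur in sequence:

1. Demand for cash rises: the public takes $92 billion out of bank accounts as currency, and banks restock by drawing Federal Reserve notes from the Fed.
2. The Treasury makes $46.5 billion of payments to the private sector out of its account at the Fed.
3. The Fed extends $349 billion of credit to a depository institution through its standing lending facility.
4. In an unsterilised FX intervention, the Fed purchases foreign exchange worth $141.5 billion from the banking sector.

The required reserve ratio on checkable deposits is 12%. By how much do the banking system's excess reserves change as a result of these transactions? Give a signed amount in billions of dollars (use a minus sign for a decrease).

+$450.46 billion

Currency withdrawal $92 billion: reserves −$92B, deposits −$92B.
Government spending $46.5 billion: reserves +$46.5B, deposits +$46.5B.
Discount-window loan $349 billion: reserves +$349B, deposits 0.
FX purchase $141.5 billion: reserves +$141.5B, deposits 0.
Totals: Δreserves = +$445B, Δdeposits = −$45.5B.
Δrequired reserves = 12% × −$45.5B = −$5.46B.
Δexcess reserves = Δreserves − Δrequired = +$445B − (−$5.46B) = +$450.46 billion.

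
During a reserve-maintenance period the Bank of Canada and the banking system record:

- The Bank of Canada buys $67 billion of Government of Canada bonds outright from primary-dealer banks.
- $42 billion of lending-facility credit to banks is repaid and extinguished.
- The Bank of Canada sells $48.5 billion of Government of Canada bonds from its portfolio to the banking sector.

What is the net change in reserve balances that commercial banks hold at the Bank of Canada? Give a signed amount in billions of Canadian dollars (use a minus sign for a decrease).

-$23.5 billion

OMO purchase (from banks) $67 billion: the Bank of Canada pays by crediting reserve accounts → +$67B.
Discount-window repayment $42 billion: repayment is debited from reserves → −$42B.
OMO sale (to banks) $48.5 billion: the buying banks pay out of their reserve balances → −$48.5B.
Net: 67 − 42 − 48.5 = -$23.5 billion.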